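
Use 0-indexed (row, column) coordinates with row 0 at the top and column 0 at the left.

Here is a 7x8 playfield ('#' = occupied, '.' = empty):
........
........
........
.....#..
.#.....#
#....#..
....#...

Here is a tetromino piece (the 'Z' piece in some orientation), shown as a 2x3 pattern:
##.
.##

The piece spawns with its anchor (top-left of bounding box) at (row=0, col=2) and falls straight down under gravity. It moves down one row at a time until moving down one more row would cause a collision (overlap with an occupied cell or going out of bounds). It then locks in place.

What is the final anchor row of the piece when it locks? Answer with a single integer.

Spawn at (row=0, col=2). Try each row:
  row 0: fits
  row 1: fits
  row 2: fits
  row 3: fits
  row 4: fits
  row 5: blocked -> lock at row 4

Answer: 4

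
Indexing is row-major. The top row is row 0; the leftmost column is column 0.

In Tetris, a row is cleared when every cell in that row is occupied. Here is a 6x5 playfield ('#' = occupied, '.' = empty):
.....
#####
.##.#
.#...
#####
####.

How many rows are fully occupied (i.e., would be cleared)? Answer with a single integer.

Check each row:
  row 0: 5 empty cells -> not full
  row 1: 0 empty cells -> FULL (clear)
  row 2: 2 empty cells -> not full
  row 3: 4 empty cells -> not full
  row 4: 0 empty cells -> FULL (clear)
  row 5: 1 empty cell -> not full
Total rows cleared: 2

Answer: 2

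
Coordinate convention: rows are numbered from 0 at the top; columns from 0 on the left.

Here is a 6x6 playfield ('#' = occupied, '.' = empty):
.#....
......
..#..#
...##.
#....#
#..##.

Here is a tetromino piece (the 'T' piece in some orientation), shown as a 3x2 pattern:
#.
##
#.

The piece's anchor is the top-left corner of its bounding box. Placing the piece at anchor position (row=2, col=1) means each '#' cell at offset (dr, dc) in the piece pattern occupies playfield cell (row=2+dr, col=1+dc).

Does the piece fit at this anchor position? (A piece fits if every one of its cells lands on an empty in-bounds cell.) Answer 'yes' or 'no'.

Answer: yes

Derivation:
Check each piece cell at anchor (2, 1):
  offset (0,0) -> (2,1): empty -> OK
  offset (1,0) -> (3,1): empty -> OK
  offset (1,1) -> (3,2): empty -> OK
  offset (2,0) -> (4,1): empty -> OK
All cells valid: yes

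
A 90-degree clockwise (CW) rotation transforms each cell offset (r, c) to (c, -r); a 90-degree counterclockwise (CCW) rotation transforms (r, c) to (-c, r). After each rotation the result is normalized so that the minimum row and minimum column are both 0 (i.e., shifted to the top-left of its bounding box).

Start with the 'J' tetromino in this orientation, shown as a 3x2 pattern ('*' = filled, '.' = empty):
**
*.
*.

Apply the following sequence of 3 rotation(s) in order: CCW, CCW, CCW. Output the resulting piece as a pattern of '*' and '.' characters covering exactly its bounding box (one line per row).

Start:
**
*.
*.
After rotation 1 (CCW):
*..
***
After rotation 2 (CCW):
.*
.*
**
After rotation 3 (CCW):
***
..*

Answer: ***
..*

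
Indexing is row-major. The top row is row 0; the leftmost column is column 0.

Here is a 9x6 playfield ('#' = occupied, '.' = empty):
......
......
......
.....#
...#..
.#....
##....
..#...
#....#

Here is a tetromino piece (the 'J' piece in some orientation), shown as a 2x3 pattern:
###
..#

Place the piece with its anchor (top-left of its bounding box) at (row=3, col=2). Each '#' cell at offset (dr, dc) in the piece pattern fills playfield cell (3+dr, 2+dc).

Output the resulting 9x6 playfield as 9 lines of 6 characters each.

Answer: ......
......
......
..####
...##.
.#....
##....
..#...
#....#

Derivation:
Fill (3+0,2+0) = (3,2)
Fill (3+0,2+1) = (3,3)
Fill (3+0,2+2) = (3,4)
Fill (3+1,2+2) = (4,4)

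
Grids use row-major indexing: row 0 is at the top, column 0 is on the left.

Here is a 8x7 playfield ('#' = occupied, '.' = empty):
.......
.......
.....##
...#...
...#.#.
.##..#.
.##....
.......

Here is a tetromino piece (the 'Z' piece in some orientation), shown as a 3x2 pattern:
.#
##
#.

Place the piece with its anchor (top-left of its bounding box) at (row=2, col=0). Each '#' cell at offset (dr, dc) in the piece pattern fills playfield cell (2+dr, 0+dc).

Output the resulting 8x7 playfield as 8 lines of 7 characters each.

Answer: .......
.......
.#...##
##.#...
#..#.#.
.##..#.
.##....
.......

Derivation:
Fill (2+0,0+1) = (2,1)
Fill (2+1,0+0) = (3,0)
Fill (2+1,0+1) = (3,1)
Fill (2+2,0+0) = (4,0)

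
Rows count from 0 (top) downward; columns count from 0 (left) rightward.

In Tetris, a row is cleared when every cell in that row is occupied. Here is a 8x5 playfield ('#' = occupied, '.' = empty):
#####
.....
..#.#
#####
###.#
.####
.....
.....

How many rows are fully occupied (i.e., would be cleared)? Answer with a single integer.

Answer: 2

Derivation:
Check each row:
  row 0: 0 empty cells -> FULL (clear)
  row 1: 5 empty cells -> not full
  row 2: 3 empty cells -> not full
  row 3: 0 empty cells -> FULL (clear)
  row 4: 1 empty cell -> not full
  row 5: 1 empty cell -> not full
  row 6: 5 empty cells -> not full
  row 7: 5 empty cells -> not full
Total rows cleared: 2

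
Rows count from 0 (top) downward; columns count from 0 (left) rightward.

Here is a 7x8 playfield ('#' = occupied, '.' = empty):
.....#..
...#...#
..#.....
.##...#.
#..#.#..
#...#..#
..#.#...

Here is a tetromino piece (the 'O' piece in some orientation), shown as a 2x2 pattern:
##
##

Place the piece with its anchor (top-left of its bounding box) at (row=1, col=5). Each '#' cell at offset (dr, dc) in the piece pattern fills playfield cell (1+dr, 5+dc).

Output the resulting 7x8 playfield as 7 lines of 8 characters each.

Fill (1+0,5+0) = (1,5)
Fill (1+0,5+1) = (1,6)
Fill (1+1,5+0) = (2,5)
Fill (1+1,5+1) = (2,6)

Answer: .....#..
...#.###
..#..##.
.##...#.
#..#.#..
#...#..#
..#.#...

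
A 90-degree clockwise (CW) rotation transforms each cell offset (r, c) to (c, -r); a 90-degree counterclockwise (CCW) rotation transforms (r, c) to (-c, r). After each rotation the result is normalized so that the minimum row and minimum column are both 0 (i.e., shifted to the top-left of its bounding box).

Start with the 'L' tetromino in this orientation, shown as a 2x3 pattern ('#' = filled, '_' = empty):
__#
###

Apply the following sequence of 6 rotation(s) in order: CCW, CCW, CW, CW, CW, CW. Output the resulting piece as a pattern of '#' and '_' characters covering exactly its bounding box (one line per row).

Answer: ###
#__

Derivation:
Start:
__#
###
After rotation 1 (CCW):
##
_#
_#
After rotation 2 (CCW):
###
#__
After rotation 3 (CW):
##
_#
_#
After rotation 4 (CW):
__#
###
After rotation 5 (CW):
#_
#_
##
After rotation 6 (CW):
###
#__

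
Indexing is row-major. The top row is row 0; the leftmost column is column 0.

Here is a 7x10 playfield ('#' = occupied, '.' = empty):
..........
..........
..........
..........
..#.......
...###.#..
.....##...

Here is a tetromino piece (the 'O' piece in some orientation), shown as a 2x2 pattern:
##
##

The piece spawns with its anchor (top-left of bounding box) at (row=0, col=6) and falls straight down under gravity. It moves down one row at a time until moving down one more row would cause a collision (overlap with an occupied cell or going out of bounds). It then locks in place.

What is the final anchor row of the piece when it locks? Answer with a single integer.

Answer: 3

Derivation:
Spawn at (row=0, col=6). Try each row:
  row 0: fits
  row 1: fits
  row 2: fits
  row 3: fits
  row 4: blocked -> lock at row 3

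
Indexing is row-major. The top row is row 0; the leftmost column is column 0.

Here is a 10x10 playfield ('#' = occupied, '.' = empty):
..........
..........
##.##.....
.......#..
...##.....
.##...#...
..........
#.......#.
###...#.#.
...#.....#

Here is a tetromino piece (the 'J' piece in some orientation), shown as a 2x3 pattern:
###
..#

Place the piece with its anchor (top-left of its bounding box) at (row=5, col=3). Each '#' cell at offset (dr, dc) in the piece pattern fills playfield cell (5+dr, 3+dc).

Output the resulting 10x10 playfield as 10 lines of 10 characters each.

Fill (5+0,3+0) = (5,3)
Fill (5+0,3+1) = (5,4)
Fill (5+0,3+2) = (5,5)
Fill (5+1,3+2) = (6,5)

Answer: ..........
..........
##.##.....
.......#..
...##.....
.######...
.....#....
#.......#.
###...#.#.
...#.....#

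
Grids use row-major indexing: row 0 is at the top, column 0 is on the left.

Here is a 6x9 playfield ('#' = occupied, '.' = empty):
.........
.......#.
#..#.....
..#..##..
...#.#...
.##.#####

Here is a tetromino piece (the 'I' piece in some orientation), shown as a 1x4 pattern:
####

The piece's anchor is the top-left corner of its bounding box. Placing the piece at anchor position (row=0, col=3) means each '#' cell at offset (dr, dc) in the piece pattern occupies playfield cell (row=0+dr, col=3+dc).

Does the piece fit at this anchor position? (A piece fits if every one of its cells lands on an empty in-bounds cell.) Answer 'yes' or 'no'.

Check each piece cell at anchor (0, 3):
  offset (0,0) -> (0,3): empty -> OK
  offset (0,1) -> (0,4): empty -> OK
  offset (0,2) -> (0,5): empty -> OK
  offset (0,3) -> (0,6): empty -> OK
All cells valid: yes

Answer: yes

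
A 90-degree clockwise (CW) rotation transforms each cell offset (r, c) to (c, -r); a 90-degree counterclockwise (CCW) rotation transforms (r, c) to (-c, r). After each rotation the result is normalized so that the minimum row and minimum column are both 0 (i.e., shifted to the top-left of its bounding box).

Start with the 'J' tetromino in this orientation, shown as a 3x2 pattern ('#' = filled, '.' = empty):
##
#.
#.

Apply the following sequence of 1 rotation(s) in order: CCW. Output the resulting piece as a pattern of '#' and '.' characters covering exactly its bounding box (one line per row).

Start:
##
#.
#.
After rotation 1 (CCW):
#..
###

Answer: #..
###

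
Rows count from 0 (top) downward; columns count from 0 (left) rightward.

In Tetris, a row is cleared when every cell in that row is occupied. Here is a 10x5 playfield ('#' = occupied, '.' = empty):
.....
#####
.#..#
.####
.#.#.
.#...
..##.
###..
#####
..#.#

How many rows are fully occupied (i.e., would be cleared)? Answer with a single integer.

Answer: 2

Derivation:
Check each row:
  row 0: 5 empty cells -> not full
  row 1: 0 empty cells -> FULL (clear)
  row 2: 3 empty cells -> not full
  row 3: 1 empty cell -> not full
  row 4: 3 empty cells -> not full
  row 5: 4 empty cells -> not full
  row 6: 3 empty cells -> not full
  row 7: 2 empty cells -> not full
  row 8: 0 empty cells -> FULL (clear)
  row 9: 3 empty cells -> not full
Total rows cleared: 2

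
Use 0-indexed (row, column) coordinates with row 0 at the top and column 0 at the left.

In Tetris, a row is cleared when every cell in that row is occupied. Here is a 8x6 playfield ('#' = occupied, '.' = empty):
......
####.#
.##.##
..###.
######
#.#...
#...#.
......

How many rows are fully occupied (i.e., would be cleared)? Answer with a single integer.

Check each row:
  row 0: 6 empty cells -> not full
  row 1: 1 empty cell -> not full
  row 2: 2 empty cells -> not full
  row 3: 3 empty cells -> not full
  row 4: 0 empty cells -> FULL (clear)
  row 5: 4 empty cells -> not full
  row 6: 4 empty cells -> not full
  row 7: 6 empty cells -> not full
Total rows cleared: 1

Answer: 1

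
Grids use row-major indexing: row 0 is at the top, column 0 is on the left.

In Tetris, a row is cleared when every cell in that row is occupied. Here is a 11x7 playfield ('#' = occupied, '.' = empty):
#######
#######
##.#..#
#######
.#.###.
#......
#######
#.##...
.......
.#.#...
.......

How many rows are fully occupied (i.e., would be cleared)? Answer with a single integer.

Check each row:
  row 0: 0 empty cells -> FULL (clear)
  row 1: 0 empty cells -> FULL (clear)
  row 2: 3 empty cells -> not full
  row 3: 0 empty cells -> FULL (clear)
  row 4: 3 empty cells -> not full
  row 5: 6 empty cells -> not full
  row 6: 0 empty cells -> FULL (clear)
  row 7: 4 empty cells -> not full
  row 8: 7 empty cells -> not full
  row 9: 5 empty cells -> not full
  row 10: 7 empty cells -> not full
Total rows cleared: 4

Answer: 4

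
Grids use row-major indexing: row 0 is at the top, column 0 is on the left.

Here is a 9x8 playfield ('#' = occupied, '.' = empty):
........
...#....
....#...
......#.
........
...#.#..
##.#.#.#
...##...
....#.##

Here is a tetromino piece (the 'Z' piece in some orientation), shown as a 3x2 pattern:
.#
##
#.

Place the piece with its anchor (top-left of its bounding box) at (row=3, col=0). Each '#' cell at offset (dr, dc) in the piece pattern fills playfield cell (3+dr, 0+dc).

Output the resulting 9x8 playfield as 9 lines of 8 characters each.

Fill (3+0,0+1) = (3,1)
Fill (3+1,0+0) = (4,0)
Fill (3+1,0+1) = (4,1)
Fill (3+2,0+0) = (5,0)

Answer: ........
...#....
....#...
.#....#.
##......
#..#.#..
##.#.#.#
...##...
....#.##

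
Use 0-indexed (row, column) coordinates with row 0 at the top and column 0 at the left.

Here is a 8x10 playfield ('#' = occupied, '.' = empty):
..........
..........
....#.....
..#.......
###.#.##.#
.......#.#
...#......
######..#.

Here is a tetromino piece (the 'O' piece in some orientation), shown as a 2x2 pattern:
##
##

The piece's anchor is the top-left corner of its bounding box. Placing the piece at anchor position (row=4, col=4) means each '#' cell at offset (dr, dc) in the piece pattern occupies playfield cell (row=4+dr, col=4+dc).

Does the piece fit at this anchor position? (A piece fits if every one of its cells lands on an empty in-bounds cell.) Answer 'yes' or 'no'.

Answer: no

Derivation:
Check each piece cell at anchor (4, 4):
  offset (0,0) -> (4,4): occupied ('#') -> FAIL
  offset (0,1) -> (4,5): empty -> OK
  offset (1,0) -> (5,4): empty -> OK
  offset (1,1) -> (5,5): empty -> OK
All cells valid: no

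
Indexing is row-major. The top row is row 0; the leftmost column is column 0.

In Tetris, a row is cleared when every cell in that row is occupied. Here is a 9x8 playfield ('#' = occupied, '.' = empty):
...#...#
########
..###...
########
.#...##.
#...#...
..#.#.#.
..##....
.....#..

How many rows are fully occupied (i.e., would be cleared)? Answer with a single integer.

Check each row:
  row 0: 6 empty cells -> not full
  row 1: 0 empty cells -> FULL (clear)
  row 2: 5 empty cells -> not full
  row 3: 0 empty cells -> FULL (clear)
  row 4: 5 empty cells -> not full
  row 5: 6 empty cells -> not full
  row 6: 5 empty cells -> not full
  row 7: 6 empty cells -> not full
  row 8: 7 empty cells -> not full
Total rows cleared: 2

Answer: 2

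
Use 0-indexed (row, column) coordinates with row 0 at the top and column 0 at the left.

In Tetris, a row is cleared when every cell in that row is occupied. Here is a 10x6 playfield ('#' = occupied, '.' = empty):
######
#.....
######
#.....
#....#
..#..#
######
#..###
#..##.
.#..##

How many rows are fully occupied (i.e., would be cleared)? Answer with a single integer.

Check each row:
  row 0: 0 empty cells -> FULL (clear)
  row 1: 5 empty cells -> not full
  row 2: 0 empty cells -> FULL (clear)
  row 3: 5 empty cells -> not full
  row 4: 4 empty cells -> not full
  row 5: 4 empty cells -> not full
  row 6: 0 empty cells -> FULL (clear)
  row 7: 2 empty cells -> not full
  row 8: 3 empty cells -> not full
  row 9: 3 empty cells -> not full
Total rows cleared: 3

Answer: 3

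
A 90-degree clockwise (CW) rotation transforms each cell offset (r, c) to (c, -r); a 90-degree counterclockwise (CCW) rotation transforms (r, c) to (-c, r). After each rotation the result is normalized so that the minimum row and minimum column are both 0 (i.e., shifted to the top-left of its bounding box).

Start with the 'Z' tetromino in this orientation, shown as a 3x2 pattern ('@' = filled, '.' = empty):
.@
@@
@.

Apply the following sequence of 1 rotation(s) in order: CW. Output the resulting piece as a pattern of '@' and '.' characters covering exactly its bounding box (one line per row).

Answer: @@.
.@@

Derivation:
Start:
.@
@@
@.
After rotation 1 (CW):
@@.
.@@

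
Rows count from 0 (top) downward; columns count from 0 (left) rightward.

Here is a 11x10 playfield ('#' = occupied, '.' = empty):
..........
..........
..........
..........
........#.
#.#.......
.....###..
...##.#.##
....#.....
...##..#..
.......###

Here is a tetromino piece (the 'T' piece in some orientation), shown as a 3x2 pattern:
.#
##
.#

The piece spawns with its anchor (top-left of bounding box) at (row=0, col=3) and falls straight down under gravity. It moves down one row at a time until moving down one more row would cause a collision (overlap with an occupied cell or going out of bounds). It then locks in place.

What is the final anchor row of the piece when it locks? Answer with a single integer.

Answer: 4

Derivation:
Spawn at (row=0, col=3). Try each row:
  row 0: fits
  row 1: fits
  row 2: fits
  row 3: fits
  row 4: fits
  row 5: blocked -> lock at row 4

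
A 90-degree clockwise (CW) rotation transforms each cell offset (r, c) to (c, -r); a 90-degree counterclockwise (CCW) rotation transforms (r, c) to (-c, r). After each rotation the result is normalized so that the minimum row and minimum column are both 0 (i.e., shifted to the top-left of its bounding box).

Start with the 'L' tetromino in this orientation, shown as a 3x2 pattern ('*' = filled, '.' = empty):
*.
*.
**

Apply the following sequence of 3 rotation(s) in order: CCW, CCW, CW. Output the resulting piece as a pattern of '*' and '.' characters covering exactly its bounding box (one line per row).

Start:
*.
*.
**
After rotation 1 (CCW):
..*
***
After rotation 2 (CCW):
**
.*
.*
After rotation 3 (CW):
..*
***

Answer: ..*
***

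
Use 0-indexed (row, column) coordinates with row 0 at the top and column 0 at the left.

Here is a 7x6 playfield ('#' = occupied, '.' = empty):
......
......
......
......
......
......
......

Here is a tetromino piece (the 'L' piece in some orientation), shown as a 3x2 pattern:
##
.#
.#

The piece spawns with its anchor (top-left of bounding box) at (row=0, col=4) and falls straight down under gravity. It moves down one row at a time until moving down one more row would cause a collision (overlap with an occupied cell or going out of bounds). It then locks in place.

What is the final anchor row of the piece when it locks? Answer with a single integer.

Spawn at (row=0, col=4). Try each row:
  row 0: fits
  row 1: fits
  row 2: fits
  row 3: fits
  row 4: fits
  row 5: blocked -> lock at row 4

Answer: 4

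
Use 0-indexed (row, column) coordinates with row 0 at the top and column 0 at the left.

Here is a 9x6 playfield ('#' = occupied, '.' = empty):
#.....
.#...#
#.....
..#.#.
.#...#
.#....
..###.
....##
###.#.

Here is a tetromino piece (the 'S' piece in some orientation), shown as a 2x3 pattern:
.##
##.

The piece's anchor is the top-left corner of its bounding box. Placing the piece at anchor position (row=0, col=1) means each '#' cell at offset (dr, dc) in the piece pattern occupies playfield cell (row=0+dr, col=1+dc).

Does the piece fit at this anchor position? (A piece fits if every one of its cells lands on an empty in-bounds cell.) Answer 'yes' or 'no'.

Check each piece cell at anchor (0, 1):
  offset (0,1) -> (0,2): empty -> OK
  offset (0,2) -> (0,3): empty -> OK
  offset (1,0) -> (1,1): occupied ('#') -> FAIL
  offset (1,1) -> (1,2): empty -> OK
All cells valid: no

Answer: no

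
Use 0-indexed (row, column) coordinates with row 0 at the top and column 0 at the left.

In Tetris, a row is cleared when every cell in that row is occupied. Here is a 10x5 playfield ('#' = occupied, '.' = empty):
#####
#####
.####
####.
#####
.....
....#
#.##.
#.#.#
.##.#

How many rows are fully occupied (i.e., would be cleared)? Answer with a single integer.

Check each row:
  row 0: 0 empty cells -> FULL (clear)
  row 1: 0 empty cells -> FULL (clear)
  row 2: 1 empty cell -> not full
  row 3: 1 empty cell -> not full
  row 4: 0 empty cells -> FULL (clear)
  row 5: 5 empty cells -> not full
  row 6: 4 empty cells -> not full
  row 7: 2 empty cells -> not full
  row 8: 2 empty cells -> not full
  row 9: 2 empty cells -> not full
Total rows cleared: 3

Answer: 3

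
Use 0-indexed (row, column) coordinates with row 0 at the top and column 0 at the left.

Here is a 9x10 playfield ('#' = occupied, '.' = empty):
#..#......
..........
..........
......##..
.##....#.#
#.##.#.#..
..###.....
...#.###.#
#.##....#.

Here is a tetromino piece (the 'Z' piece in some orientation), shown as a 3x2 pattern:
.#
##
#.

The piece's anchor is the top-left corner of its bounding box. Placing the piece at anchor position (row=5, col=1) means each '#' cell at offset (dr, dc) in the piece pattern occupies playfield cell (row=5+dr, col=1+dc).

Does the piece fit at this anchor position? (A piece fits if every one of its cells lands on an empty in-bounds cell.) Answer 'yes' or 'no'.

Check each piece cell at anchor (5, 1):
  offset (0,1) -> (5,2): occupied ('#') -> FAIL
  offset (1,0) -> (6,1): empty -> OK
  offset (1,1) -> (6,2): occupied ('#') -> FAIL
  offset (2,0) -> (7,1): empty -> OK
All cells valid: no

Answer: no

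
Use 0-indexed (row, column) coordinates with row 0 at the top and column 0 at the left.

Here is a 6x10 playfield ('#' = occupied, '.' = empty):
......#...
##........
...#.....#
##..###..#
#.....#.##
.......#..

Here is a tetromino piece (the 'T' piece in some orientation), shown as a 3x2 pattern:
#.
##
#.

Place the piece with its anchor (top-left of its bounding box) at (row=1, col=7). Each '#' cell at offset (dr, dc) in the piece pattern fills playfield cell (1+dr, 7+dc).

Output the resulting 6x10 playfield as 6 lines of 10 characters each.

Fill (1+0,7+0) = (1,7)
Fill (1+1,7+0) = (2,7)
Fill (1+1,7+1) = (2,8)
Fill (1+2,7+0) = (3,7)

Answer: ......#...
##.....#..
...#...###
##..####.#
#.....#.##
.......#..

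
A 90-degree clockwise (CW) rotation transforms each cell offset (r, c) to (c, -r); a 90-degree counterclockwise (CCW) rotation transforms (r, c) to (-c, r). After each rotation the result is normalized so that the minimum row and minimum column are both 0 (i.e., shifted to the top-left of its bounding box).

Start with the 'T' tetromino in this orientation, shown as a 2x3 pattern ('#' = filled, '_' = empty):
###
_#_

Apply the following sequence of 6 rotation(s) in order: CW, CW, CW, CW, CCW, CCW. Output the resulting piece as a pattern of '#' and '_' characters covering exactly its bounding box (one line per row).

Answer: _#_
###

Derivation:
Start:
###
_#_
After rotation 1 (CW):
_#
##
_#
After rotation 2 (CW):
_#_
###
After rotation 3 (CW):
#_
##
#_
After rotation 4 (CW):
###
_#_
After rotation 5 (CCW):
#_
##
#_
After rotation 6 (CCW):
_#_
###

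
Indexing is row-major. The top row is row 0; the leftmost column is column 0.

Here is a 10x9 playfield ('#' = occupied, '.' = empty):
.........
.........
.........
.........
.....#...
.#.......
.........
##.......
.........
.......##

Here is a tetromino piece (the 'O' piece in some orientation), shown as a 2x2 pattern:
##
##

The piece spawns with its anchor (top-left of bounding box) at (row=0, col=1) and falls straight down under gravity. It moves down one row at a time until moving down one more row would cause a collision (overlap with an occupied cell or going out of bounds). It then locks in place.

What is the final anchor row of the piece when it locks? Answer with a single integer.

Answer: 3

Derivation:
Spawn at (row=0, col=1). Try each row:
  row 0: fits
  row 1: fits
  row 2: fits
  row 3: fits
  row 4: blocked -> lock at row 3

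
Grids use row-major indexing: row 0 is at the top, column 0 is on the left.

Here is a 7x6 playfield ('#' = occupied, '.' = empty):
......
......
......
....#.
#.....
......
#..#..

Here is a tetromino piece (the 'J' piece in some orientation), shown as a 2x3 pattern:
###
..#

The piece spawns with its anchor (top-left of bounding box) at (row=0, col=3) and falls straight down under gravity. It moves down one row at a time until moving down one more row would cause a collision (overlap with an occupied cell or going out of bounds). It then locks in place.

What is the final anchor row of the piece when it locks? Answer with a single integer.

Answer: 2

Derivation:
Spawn at (row=0, col=3). Try each row:
  row 0: fits
  row 1: fits
  row 2: fits
  row 3: blocked -> lock at row 2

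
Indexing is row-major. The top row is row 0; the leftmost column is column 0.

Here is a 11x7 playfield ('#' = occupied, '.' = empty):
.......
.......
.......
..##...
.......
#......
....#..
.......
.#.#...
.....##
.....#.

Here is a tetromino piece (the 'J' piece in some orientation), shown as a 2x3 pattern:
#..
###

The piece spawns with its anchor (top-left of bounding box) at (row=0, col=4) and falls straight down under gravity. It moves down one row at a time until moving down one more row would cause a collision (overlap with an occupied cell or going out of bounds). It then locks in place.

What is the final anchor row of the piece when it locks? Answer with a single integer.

Spawn at (row=0, col=4). Try each row:
  row 0: fits
  row 1: fits
  row 2: fits
  row 3: fits
  row 4: fits
  row 5: blocked -> lock at row 4

Answer: 4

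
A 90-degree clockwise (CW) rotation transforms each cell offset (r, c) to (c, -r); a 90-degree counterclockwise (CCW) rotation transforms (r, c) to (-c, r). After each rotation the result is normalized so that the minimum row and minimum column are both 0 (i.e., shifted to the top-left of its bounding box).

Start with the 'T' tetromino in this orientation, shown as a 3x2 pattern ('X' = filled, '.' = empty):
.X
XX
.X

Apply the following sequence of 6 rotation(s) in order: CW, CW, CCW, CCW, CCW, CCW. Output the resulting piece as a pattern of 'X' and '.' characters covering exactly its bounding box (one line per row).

Start:
.X
XX
.X
After rotation 1 (CW):
.X.
XXX
After rotation 2 (CW):
X.
XX
X.
After rotation 3 (CCW):
.X.
XXX
After rotation 4 (CCW):
.X
XX
.X
After rotation 5 (CCW):
XXX
.X.
After rotation 6 (CCW):
X.
XX
X.

Answer: X.
XX
X.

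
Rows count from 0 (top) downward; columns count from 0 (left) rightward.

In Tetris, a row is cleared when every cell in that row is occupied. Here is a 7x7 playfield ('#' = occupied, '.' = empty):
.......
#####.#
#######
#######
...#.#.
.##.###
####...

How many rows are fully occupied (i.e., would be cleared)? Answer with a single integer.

Answer: 2

Derivation:
Check each row:
  row 0: 7 empty cells -> not full
  row 1: 1 empty cell -> not full
  row 2: 0 empty cells -> FULL (clear)
  row 3: 0 empty cells -> FULL (clear)
  row 4: 5 empty cells -> not full
  row 5: 2 empty cells -> not full
  row 6: 3 empty cells -> not full
Total rows cleared: 2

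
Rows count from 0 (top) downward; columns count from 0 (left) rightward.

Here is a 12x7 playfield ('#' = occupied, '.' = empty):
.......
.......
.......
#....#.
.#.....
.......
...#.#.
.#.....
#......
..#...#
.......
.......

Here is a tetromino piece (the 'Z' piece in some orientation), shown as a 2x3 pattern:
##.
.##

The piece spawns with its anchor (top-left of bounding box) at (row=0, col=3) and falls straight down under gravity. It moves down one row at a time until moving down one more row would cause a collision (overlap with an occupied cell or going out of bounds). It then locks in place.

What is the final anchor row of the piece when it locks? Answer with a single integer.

Spawn at (row=0, col=3). Try each row:
  row 0: fits
  row 1: fits
  row 2: blocked -> lock at row 1

Answer: 1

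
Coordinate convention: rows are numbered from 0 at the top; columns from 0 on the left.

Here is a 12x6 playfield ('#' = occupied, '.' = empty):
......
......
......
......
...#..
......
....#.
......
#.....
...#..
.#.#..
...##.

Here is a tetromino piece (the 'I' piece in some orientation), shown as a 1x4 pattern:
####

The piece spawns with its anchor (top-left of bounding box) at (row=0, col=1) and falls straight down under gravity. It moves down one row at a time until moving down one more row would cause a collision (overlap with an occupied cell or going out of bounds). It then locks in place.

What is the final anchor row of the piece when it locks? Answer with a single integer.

Answer: 3

Derivation:
Spawn at (row=0, col=1). Try each row:
  row 0: fits
  row 1: fits
  row 2: fits
  row 3: fits
  row 4: blocked -> lock at row 3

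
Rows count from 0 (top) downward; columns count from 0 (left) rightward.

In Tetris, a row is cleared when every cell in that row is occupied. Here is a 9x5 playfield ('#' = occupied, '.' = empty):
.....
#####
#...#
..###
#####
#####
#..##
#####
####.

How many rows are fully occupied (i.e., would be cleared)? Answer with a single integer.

Check each row:
  row 0: 5 empty cells -> not full
  row 1: 0 empty cells -> FULL (clear)
  row 2: 3 empty cells -> not full
  row 3: 2 empty cells -> not full
  row 4: 0 empty cells -> FULL (clear)
  row 5: 0 empty cells -> FULL (clear)
  row 6: 2 empty cells -> not full
  row 7: 0 empty cells -> FULL (clear)
  row 8: 1 empty cell -> not full
Total rows cleared: 4

Answer: 4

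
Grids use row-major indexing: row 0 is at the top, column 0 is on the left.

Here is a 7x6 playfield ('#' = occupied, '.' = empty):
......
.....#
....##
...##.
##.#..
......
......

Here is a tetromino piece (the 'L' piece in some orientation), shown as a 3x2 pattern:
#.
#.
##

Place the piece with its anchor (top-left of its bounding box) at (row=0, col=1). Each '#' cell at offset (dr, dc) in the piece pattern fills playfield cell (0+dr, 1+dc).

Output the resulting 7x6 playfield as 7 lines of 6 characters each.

Answer: .#....
.#...#
.##.##
...##.
##.#..
......
......

Derivation:
Fill (0+0,1+0) = (0,1)
Fill (0+1,1+0) = (1,1)
Fill (0+2,1+0) = (2,1)
Fill (0+2,1+1) = (2,2)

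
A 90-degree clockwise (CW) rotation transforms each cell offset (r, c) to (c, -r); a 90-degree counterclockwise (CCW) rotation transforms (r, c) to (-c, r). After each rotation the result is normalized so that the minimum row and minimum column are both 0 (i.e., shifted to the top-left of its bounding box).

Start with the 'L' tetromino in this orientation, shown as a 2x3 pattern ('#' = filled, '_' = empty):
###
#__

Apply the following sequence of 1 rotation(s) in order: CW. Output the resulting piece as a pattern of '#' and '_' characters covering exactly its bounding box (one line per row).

Answer: ##
_#
_#

Derivation:
Start:
###
#__
After rotation 1 (CW):
##
_#
_#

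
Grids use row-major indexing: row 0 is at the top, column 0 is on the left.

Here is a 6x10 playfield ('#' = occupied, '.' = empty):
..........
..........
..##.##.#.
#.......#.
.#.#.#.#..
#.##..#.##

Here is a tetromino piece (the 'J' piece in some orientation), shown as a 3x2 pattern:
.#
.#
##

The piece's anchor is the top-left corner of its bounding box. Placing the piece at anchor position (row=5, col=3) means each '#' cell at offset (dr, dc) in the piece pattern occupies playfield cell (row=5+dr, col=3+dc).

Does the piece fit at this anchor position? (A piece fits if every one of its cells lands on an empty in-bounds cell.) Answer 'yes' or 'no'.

Check each piece cell at anchor (5, 3):
  offset (0,1) -> (5,4): empty -> OK
  offset (1,1) -> (6,4): out of bounds -> FAIL
  offset (2,0) -> (7,3): out of bounds -> FAIL
  offset (2,1) -> (7,4): out of bounds -> FAIL
All cells valid: no

Answer: no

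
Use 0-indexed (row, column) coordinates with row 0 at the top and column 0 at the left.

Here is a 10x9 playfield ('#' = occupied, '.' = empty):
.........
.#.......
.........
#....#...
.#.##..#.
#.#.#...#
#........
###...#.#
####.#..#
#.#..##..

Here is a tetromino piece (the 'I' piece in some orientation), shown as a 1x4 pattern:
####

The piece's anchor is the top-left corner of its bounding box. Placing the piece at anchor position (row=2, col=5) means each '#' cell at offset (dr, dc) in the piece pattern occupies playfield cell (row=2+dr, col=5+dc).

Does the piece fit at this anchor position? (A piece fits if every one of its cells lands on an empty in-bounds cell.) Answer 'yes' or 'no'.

Answer: yes

Derivation:
Check each piece cell at anchor (2, 5):
  offset (0,0) -> (2,5): empty -> OK
  offset (0,1) -> (2,6): empty -> OK
  offset (0,2) -> (2,7): empty -> OK
  offset (0,3) -> (2,8): empty -> OK
All cells valid: yes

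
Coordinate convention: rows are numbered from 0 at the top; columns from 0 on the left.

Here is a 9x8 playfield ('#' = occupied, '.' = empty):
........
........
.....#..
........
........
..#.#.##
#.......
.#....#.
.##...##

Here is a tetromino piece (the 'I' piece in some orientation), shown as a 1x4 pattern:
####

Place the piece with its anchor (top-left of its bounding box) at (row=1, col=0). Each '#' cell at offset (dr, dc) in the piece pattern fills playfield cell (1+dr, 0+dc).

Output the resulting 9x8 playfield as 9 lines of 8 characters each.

Fill (1+0,0+0) = (1,0)
Fill (1+0,0+1) = (1,1)
Fill (1+0,0+2) = (1,2)
Fill (1+0,0+3) = (1,3)

Answer: ........
####....
.....#..
........
........
..#.#.##
#.......
.#....#.
.##...##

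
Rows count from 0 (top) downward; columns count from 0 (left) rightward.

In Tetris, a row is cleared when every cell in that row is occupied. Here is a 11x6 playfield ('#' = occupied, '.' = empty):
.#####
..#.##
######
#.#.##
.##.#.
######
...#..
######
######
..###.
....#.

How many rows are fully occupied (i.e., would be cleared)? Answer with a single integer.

Check each row:
  row 0: 1 empty cell -> not full
  row 1: 3 empty cells -> not full
  row 2: 0 empty cells -> FULL (clear)
  row 3: 2 empty cells -> not full
  row 4: 3 empty cells -> not full
  row 5: 0 empty cells -> FULL (clear)
  row 6: 5 empty cells -> not full
  row 7: 0 empty cells -> FULL (clear)
  row 8: 0 empty cells -> FULL (clear)
  row 9: 3 empty cells -> not full
  row 10: 5 empty cells -> not full
Total rows cleared: 4

Answer: 4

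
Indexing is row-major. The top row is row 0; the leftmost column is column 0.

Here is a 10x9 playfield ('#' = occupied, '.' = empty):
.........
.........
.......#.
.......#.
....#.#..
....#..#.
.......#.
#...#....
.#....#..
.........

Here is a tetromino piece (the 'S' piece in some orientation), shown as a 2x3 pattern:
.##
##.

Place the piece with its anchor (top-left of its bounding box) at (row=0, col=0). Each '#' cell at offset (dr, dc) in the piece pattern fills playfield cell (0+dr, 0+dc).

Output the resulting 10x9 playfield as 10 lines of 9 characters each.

Fill (0+0,0+1) = (0,1)
Fill (0+0,0+2) = (0,2)
Fill (0+1,0+0) = (1,0)
Fill (0+1,0+1) = (1,1)

Answer: .##......
##.......
.......#.
.......#.
....#.#..
....#..#.
.......#.
#...#....
.#....#..
.........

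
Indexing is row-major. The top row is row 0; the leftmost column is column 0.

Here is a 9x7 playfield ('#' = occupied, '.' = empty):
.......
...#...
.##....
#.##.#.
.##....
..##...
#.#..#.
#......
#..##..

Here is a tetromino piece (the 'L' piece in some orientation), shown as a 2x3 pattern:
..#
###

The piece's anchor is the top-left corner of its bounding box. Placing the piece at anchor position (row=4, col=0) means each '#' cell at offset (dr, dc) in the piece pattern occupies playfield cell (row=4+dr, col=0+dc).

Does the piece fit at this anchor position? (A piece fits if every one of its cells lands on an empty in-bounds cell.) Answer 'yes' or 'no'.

Check each piece cell at anchor (4, 0):
  offset (0,2) -> (4,2): occupied ('#') -> FAIL
  offset (1,0) -> (5,0): empty -> OK
  offset (1,1) -> (5,1): empty -> OK
  offset (1,2) -> (5,2): occupied ('#') -> FAIL
All cells valid: no

Answer: no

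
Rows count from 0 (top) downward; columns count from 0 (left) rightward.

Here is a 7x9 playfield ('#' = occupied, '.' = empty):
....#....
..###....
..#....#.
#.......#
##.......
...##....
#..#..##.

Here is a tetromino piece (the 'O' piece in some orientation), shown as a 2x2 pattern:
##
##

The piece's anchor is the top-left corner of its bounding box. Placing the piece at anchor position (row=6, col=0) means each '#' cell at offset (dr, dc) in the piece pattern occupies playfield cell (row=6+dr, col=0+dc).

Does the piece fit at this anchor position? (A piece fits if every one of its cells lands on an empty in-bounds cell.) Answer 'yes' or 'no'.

Check each piece cell at anchor (6, 0):
  offset (0,0) -> (6,0): occupied ('#') -> FAIL
  offset (0,1) -> (6,1): empty -> OK
  offset (1,0) -> (7,0): out of bounds -> FAIL
  offset (1,1) -> (7,1): out of bounds -> FAIL
All cells valid: no

Answer: no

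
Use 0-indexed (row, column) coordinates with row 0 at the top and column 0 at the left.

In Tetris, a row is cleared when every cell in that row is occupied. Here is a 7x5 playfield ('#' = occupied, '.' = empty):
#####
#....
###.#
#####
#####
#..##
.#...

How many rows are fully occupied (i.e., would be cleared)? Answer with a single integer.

Check each row:
  row 0: 0 empty cells -> FULL (clear)
  row 1: 4 empty cells -> not full
  row 2: 1 empty cell -> not full
  row 3: 0 empty cells -> FULL (clear)
  row 4: 0 empty cells -> FULL (clear)
  row 5: 2 empty cells -> not full
  row 6: 4 empty cells -> not full
Total rows cleared: 3

Answer: 3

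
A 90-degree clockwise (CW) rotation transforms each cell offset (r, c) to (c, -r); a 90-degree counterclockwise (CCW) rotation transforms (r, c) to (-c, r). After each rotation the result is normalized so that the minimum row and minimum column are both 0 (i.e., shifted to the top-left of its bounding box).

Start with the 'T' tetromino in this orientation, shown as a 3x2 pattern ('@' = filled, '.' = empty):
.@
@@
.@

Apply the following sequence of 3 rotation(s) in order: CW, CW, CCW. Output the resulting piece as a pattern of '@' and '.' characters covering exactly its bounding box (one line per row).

Start:
.@
@@
.@
After rotation 1 (CW):
.@.
@@@
After rotation 2 (CW):
@.
@@
@.
After rotation 3 (CCW):
.@.
@@@

Answer: .@.
@@@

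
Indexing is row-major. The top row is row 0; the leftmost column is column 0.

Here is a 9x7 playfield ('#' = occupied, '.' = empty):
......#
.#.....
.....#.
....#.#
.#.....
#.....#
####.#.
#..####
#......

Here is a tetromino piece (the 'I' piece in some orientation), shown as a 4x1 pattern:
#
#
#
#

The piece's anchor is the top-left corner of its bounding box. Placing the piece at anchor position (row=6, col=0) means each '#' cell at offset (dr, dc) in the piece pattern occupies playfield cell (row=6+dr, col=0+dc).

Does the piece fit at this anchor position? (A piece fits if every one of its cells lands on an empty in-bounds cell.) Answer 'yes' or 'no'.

Check each piece cell at anchor (6, 0):
  offset (0,0) -> (6,0): occupied ('#') -> FAIL
  offset (1,0) -> (7,0): occupied ('#') -> FAIL
  offset (2,0) -> (8,0): occupied ('#') -> FAIL
  offset (3,0) -> (9,0): out of bounds -> FAIL
All cells valid: no

Answer: no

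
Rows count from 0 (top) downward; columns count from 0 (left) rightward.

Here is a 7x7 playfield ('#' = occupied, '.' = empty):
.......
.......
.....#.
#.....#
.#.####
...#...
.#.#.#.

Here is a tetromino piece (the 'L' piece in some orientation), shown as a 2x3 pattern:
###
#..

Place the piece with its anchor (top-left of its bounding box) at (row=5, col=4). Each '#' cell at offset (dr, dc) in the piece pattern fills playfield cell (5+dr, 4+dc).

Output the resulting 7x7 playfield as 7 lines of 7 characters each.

Fill (5+0,4+0) = (5,4)
Fill (5+0,4+1) = (5,5)
Fill (5+0,4+2) = (5,6)
Fill (5+1,4+0) = (6,4)

Answer: .......
.......
.....#.
#.....#
.#.####
...####
.#.###.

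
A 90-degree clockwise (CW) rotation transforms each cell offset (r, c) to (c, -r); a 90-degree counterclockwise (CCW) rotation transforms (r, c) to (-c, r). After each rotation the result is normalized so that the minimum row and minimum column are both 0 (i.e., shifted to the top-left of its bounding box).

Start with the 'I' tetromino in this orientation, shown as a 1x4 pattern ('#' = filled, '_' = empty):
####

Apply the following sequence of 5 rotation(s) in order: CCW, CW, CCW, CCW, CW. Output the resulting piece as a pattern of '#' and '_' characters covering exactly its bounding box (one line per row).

Start:
####
After rotation 1 (CCW):
#
#
#
#
After rotation 2 (CW):
####
After rotation 3 (CCW):
#
#
#
#
After rotation 4 (CCW):
####
After rotation 5 (CW):
#
#
#
#

Answer: #
#
#
#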